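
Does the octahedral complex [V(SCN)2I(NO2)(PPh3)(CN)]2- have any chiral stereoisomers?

yes

An octahedron has six vertices in three trans pairs; every non-trans pair is cis.
Exhaustive case analysis gives 9 geometric isomers.
Of these, 6 lack any improper symmetry element and so occur as enantiomeric pairs, giving 9 + 6 = 15 stereoisomers in total.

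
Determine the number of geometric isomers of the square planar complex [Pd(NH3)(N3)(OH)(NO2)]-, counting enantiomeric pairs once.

There are 3 geometric isomers: (N3/NO2 trans, NH3/OH trans); (N3/OH trans, NH3/NO2 trans); (N3/NH3 trans, NO2/OH trans).

3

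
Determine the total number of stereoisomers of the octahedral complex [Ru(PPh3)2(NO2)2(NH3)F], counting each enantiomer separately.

8

The six octahedral sites form three mutually perpendicular trans pairs.
There are 6 geometric isomers: PPh3 trans, NO2 trans; PPh3 cis, NO2 cis (3 arrangements, 2 chiral); PPh3 trans, NO2 cis; PPh3 cis, NO2 trans.
Of these, 2 lack any improper symmetry element and so occur as enantiomeric pairs, giving 6 + 2 = 8 stereoisomers in total.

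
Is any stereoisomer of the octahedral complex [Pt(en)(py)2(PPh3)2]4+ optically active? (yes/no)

Each en is bidentate and must span two cis positions.
There are 3 geometric isomers: py cis, PPh3 trans; py trans, PPh3 cis; py cis, PPh3 cis (chiral).
One of these lacks any improper symmetry element and so occurs as an enantiomeric pair, giving 3 + 1 = 4 stereoisomers in total.

yes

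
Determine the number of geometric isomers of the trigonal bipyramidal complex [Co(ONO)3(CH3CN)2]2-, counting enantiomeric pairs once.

3

In a trigonal bipyramid the two axial positions differ from the three equatorial ones.
The distinct arrangements are (3 in all): CH3CN both axial; CH3CN one axial, one equatorial; CH3CN both equatorial.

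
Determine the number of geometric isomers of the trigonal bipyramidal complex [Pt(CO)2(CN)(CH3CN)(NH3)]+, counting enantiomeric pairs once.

7

A trigonal bipyramid has two axial and three equatorial sites, which are chemically inequivalent.
Exhaustive case analysis gives 7 geometric isomers.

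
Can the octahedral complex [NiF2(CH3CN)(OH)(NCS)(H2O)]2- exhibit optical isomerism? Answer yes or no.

In an octahedral complex each vertex has one trans partner and four cis neighbours.
Exhaustive case analysis gives 9 geometric isomers.
Of these, 6 lack any improper symmetry element and so occur as enantiomeric pairs, giving 9 + 6 = 15 stereoisomers in total.

yes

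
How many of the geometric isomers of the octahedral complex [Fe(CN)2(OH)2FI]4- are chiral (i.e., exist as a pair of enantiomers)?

In an octahedral complex each vertex has one trans partner and four cis neighbours.
Systematic placement gives 6 geometric isomers: CN trans, OH trans; CN trans, OH cis; CN cis, OH trans; CN cis, OH cis (3 arrangements, 2 chiral).
Of these, 2 lack any improper symmetry element and so occur as enantiomeric pairs, giving 6 + 2 = 8 stereoisomers in total.

2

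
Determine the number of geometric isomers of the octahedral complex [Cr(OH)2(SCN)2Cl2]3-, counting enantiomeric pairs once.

An octahedron has six vertices in three trans pairs; every non-trans pair is cis.
The distinct arrangements are (5 in all): OH trans, SCN trans, Cl trans; OH cis, SCN cis, Cl trans; OH cis, SCN trans, Cl cis; OH cis, SCN cis, Cl cis (chiral); OH trans, SCN cis, Cl cis.

5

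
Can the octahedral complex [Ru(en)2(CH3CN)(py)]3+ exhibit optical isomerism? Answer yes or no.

Each en is bidentate and must span two cis positions.
There are 2 geometric isomers: CH3CN and py mutually cis (chiral); CH3CN and py mutually trans.
One of these lacks any improper symmetry element and so occurs as an enantiomeric pair, giving 2 + 1 = 3 stereoisomers in total.

yes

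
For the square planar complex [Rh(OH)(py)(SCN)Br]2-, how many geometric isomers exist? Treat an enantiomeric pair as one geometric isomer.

In a square planar complex each vertex has one trans partner and two cis neighbours.
There are 3 geometric isomers: (Br/SCN trans, OH/py trans); (Br/py trans, OH/SCN trans); (Br/OH trans, SCN/py trans).

3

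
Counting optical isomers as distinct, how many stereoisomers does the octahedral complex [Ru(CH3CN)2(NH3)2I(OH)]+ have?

In an octahedral complex each vertex has one trans partner and four cis neighbours.
There are 6 geometric isomers: CH3CN trans, NH3 cis; CH3CN trans, NH3 trans; CH3CN cis, NH3 cis (3 arrangements, 2 chiral); CH3CN cis, NH3 trans.
Of these, 2 lack any improper symmetry element and so occur as enantiomeric pairs, giving 6 + 2 = 8 stereoisomers in total.

8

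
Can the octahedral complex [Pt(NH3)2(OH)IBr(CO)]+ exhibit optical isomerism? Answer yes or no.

The six octahedral sites form three mutually perpendicular trans pairs.
Placing the ligands in turn and identifying arrangements related by rotation or reflection leaves 9 distinct geometric isomers.
Of these, 6 lack any improper symmetry element and so occur as enantiomeric pairs, giving 9 + 6 = 15 stereoisomers in total.

yes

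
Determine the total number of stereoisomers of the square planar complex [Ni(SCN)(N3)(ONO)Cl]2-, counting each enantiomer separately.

The distinct arrangements are (3 in all): (Cl/ONO trans, N3/SCN trans); (Cl/SCN trans, N3/ONO trans); (Cl/N3 trans, ONO/SCN trans).
Each arrangement has an internal mirror plane or centre of symmetry, so none is chiral.

3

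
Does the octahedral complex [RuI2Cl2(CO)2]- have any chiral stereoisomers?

In an octahedral complex each vertex has one trans partner and four cis neighbours.
Working through the distinct placements yields 5 geometric isomers: I trans, Cl trans, CO trans; I cis, Cl cis, CO trans; I trans, Cl cis, CO cis; I cis, Cl cis, CO cis (chiral); I cis, Cl trans, CO cis.
One of these lacks any improper symmetry element and so occurs as an enantiomeric pair, giving 5 + 1 = 6 stereoisomers in total.

yes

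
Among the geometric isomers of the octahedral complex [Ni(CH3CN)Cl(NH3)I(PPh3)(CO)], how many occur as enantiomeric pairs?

15

In an octahedral complex each vertex has one trans partner and four cis neighbours.
Systematic enumeration (placing each ligand type in turn and discarding arrangements equivalent by rotation or reflection) gives 15 geometric isomers.
Of these, 15 lack any improper symmetry element and so occur as enantiomeric pairs, giving 15 + 15 = 30 stereoisomers in total.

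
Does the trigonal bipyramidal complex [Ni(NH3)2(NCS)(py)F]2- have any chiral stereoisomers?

A trigonal bipyramid has two axial and three equatorial sites, which are chemically inequivalent.
Placing the ligands in turn and identifying arrangements related by rotation or reflection leaves 7 distinct geometric isomers.
Of these, 3 lack any improper symmetry element and so occur as enantiomeric pairs, giving 7 + 3 = 10 stereoisomers in total.

yes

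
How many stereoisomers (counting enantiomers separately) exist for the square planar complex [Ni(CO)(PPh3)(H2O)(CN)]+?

3

In a square planar complex each vertex has one trans partner and two cis neighbours.
Systematic placement gives 3 geometric isomers: (CN/H2O trans, CO/PPh3 trans); (CN/PPh3 trans, CO/H2O trans); (CN/CO trans, H2O/PPh3 trans).
Each arrangement has an internal mirror plane or centre of symmetry, so none is chiral.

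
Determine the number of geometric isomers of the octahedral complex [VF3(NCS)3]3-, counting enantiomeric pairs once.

2

In an octahedral complex each vertex has one trans partner and four cis neighbours.
Working through the distinct placements yields 2 geometric isomers: F mer; F fac.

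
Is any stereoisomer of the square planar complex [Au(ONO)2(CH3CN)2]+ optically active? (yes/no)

There are 2 geometric isomers: ONO cis; ONO trans.
Each arrangement has an internal mirror plane or centre of symmetry, so none is chiral.

no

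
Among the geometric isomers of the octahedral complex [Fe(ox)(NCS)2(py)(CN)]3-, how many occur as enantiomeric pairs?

2

The six octahedral sites form three mutually perpendicular trans pairs.
Each ox is bidentate and must span two cis positions.
There are 4 geometric isomers: NCS cis (3 arrangements, 2 chiral); NCS trans.
Of these, 2 lack any improper symmetry element and so occur as enantiomeric pairs, giving 4 + 2 = 6 stereoisomers in total.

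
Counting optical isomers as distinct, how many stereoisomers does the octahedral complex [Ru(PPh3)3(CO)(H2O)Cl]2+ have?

There are 4 geometric isomers: PPh3 mer (3 arrangements); PPh3 fac (chiral).
One of these lacks any improper symmetry element and so occurs as an enantiomeric pair, giving 4 + 1 = 5 stereoisomers in total.

5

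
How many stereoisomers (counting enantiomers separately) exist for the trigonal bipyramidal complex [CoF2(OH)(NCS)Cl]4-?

10

A trigonal bipyramid has two axial and three equatorial sites, which are chemically inequivalent.
Exhaustive case analysis gives 7 geometric isomers.
Of these, 3 lack any improper symmetry element and so occur as enantiomeric pairs, giving 7 + 3 = 10 stereoisomers in total.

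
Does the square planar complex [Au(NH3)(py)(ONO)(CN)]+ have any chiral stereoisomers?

A square has two trans pairs of vertices; adjacent vertices are cis.
The distinct arrangements are (3 in all): (CN/ONO trans, NH3/py trans); (CN/py trans, NH3/ONO trans); (CN/NH3 trans, ONO/py trans).
Each arrangement has an internal mirror plane or centre of symmetry, so none is chiral.

no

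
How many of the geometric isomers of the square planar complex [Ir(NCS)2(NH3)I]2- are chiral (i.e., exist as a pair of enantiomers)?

A square has two trans pairs of vertices; adjacent vertices are cis.
Working through the distinct placements yields 2 geometric isomers: NCS cis; NCS trans.
Each arrangement has an internal mirror plane or centre of symmetry, so none is chiral.

0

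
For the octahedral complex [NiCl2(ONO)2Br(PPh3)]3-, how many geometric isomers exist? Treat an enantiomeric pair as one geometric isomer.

6

In an octahedral complex each vertex has one trans partner and four cis neighbours.
Working through the distinct placements yields 6 geometric isomers: Cl cis, ONO cis (3 arrangements, 2 chiral); Cl cis, ONO trans; Cl trans, ONO cis; Cl trans, ONO trans.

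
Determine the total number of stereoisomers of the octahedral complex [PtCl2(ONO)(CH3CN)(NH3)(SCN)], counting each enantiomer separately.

In an octahedral complex each vertex has one trans partner and four cis neighbours.
Exhaustive case analysis gives 9 geometric isomers.
Of these, 6 lack any improper symmetry element and so occur as enantiomeric pairs, giving 9 + 6 = 15 stereoisomers in total.

15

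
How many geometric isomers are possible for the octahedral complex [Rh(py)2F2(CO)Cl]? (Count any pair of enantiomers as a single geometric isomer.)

An octahedron has six vertices in three trans pairs; every non-trans pair is cis.
The distinct arrangements are (6 in all): py trans, F trans; py cis, F cis (3 arrangements, 2 chiral); py trans, F cis; py cis, F trans.

6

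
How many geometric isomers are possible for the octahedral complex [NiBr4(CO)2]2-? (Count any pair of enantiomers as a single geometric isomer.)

2

In an octahedral complex each vertex has one trans partner and four cis neighbours.
There are 2 geometric isomers: CO trans; CO cis.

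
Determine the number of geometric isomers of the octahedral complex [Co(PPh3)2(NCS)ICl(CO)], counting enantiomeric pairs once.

9

Systematic enumeration (placing each ligand type in turn and discarding arrangements equivalent by rotation or reflection) gives 9 geometric isomers.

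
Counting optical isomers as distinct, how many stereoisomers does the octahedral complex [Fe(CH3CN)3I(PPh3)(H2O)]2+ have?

5

In an octahedral complex each vertex has one trans partner and four cis neighbours.
The distinct arrangements are (4 in all): CH3CN mer (3 arrangements); CH3CN fac (chiral).
One of these lacks any improper symmetry element and so occurs as an enantiomeric pair, giving 4 + 1 = 5 stereoisomers in total.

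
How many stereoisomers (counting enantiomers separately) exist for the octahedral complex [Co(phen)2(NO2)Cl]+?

An octahedron has six vertices in three trans pairs; every non-trans pair is cis.
Each phen is bidentate and must span two cis positions.
The distinct arrangements are (2 in all): NO2 and Cl mutually trans; NO2 and Cl mutually cis (chiral).
One of these lacks any improper symmetry element and so occurs as an enantiomeric pair, giving 2 + 1 = 3 stereoisomers in total.

3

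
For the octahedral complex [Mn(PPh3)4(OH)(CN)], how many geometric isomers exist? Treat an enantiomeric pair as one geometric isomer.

An octahedron has six vertices in three trans pairs; every non-trans pair is cis.
Working through the distinct placements yields 2 geometric isomers: OH and CN mutually trans; OH and CN mutually cis.

2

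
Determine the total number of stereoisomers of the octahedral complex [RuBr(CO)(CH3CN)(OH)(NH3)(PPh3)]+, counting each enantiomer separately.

30

The six octahedral sites form three mutually perpendicular trans pairs.
Placing the ligands in turn and identifying arrangements related by rotation or reflection leaves 15 distinct geometric isomers.
Of these, 15 lack any improper symmetry element and so occur as enantiomeric pairs, giving 15 + 15 = 30 stereoisomers in total.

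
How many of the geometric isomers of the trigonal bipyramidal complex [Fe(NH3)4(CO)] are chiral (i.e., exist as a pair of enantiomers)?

In a trigonal bipyramid the two axial positions differ from the three equatorial ones.
Systematic placement gives 2 geometric isomers: CO axial; CO equatorial.
Each arrangement has an internal mirror plane or centre of symmetry, so none is chiral.

0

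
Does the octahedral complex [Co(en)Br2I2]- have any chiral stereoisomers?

yes

Each en is bidentate and must span two cis positions.
There are 3 geometric isomers: Br trans, I cis; Br cis, I cis (chiral); Br cis, I trans.
One of these lacks any improper symmetry element and so occurs as an enantiomeric pair, giving 3 + 1 = 4 stereoisomers in total.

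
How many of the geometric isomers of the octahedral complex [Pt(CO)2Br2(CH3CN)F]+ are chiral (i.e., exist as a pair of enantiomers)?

2

The six octahedral sites form three mutually perpendicular trans pairs.
Working through the distinct placements yields 6 geometric isomers: CO cis, Br trans; CO trans, Br trans; CO cis, Br cis (3 arrangements, 2 chiral); CO trans, Br cis.
Of these, 2 lack any improper symmetry element and so occur as enantiomeric pairs, giving 6 + 2 = 8 stereoisomers in total.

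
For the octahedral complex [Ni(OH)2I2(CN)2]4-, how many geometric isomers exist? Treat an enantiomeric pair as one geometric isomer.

An octahedron has six vertices in three trans pairs; every non-trans pair is cis.
Systematic placement gives 5 geometric isomers: OH trans, I trans, CN trans; OH cis, I cis, CN trans; OH trans, I cis, CN cis; OH cis, I cis, CN cis (chiral); OH cis, I trans, CN cis.

5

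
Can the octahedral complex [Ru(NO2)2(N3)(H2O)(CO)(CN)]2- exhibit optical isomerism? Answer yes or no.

The six octahedral sites form three mutually perpendicular trans pairs.
Exhaustive case analysis gives 9 geometric isomers.
Of these, 6 lack any improper symmetry element and so occur as enantiomeric pairs, giving 9 + 6 = 15 stereoisomers in total.

yes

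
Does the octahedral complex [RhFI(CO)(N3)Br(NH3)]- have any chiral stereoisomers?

yes

Exhaustive case analysis gives 15 geometric isomers.
Of these, 15 lack any improper symmetry element and so occur as enantiomeric pairs, giving 15 + 15 = 30 stereoisomers in total.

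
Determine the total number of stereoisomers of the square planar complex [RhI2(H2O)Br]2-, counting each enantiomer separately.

2

In a square planar complex each vertex has one trans partner and two cis neighbours.
There are 2 geometric isomers: I cis; I trans.
Each arrangement has an internal mirror plane or centre of symmetry, so none is chiral.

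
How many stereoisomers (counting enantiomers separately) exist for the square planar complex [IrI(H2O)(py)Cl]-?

3

A square has two trans pairs of vertices; adjacent vertices are cis.
The distinct arrangements are (3 in all): (Cl/I trans, H2O/py trans); (Cl/py trans, H2O/I trans); (Cl/H2O trans, I/py trans).
Each arrangement has an internal mirror plane or centre of symmetry, so none is chiral.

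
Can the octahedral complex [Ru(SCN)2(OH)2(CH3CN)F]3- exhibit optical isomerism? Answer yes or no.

yes

The six octahedral sites form three mutually perpendicular trans pairs.
There are 6 geometric isomers: SCN trans, OH trans; SCN cis, OH cis (3 arrangements, 2 chiral); SCN trans, OH cis; SCN cis, OH trans.
Of these, 2 lack any improper symmetry element and so occur as enantiomeric pairs, giving 6 + 2 = 8 stereoisomers in total.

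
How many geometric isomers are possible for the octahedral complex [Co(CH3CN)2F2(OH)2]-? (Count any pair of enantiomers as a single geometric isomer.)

5

An octahedron has six vertices in three trans pairs; every non-trans pair is cis.
The distinct arrangements are (5 in all): CH3CN trans, F trans, OH trans; CH3CN trans, F cis, OH cis; CH3CN cis, F cis, OH trans; CH3CN cis, F cis, OH cis (chiral); CH3CN cis, F trans, OH cis.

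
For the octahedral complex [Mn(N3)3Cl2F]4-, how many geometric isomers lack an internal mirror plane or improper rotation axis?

An octahedron has six vertices in three trans pairs; every non-trans pair is cis.
Systematic placement gives 3 geometric isomers: N3 mer, Cl trans; N3 mer, Cl cis; N3 fac, Cl cis.
Each arrangement has an internal mirror plane or centre of symmetry, so none is chiral.

0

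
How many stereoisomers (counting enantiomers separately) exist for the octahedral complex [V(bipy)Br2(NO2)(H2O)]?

In an octahedral complex each vertex has one trans partner and four cis neighbours.
Each bipy is bidentate and must span two cis positions.
There are 4 geometric isomers: Br trans; Br cis (3 arrangements, 2 chiral).
Of these, 2 lack any improper symmetry element and so occur as enantiomeric pairs, giving 4 + 2 = 6 stereoisomers in total.

6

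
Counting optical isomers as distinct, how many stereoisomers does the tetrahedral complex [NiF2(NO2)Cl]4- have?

All four vertices of a tetrahedron are equivalent and mutually adjacent, so cis/trans isomerism cannot arise.
Only one geometric arrangement is possible.

1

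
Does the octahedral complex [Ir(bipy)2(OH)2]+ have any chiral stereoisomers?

yes

The six octahedral sites form three mutually perpendicular trans pairs.
Each bipy is bidentate and must span two cis positions.
The distinct arrangements are (2 in all): OH trans; OH cis (chiral).
One of these lacks any improper symmetry element and so occurs as an enantiomeric pair, giving 2 + 1 = 3 stereoisomers in total.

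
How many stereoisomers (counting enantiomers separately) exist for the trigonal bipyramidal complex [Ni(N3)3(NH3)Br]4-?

4

Systematic placement gives 4 geometric isomers: NH3 equatorial, Br axial; NH3 axial, Br axial; NH3 equatorial, Br equatorial; NH3 axial, Br equatorial.
Each arrangement has an internal mirror plane or centre of symmetry, so none is chiral.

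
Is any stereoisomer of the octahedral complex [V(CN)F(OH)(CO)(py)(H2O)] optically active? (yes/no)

yes

An octahedron has six vertices in three trans pairs; every non-trans pair is cis.
Systematic enumeration (placing each ligand type in turn and discarding arrangements equivalent by rotation or reflection) gives 15 geometric isomers.
Of these, 15 lack any improper symmetry element and so occur as enantiomeric pairs, giving 15 + 15 = 30 stereoisomers in total.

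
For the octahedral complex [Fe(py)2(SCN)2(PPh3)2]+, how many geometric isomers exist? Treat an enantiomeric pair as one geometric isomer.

5

The six octahedral sites form three mutually perpendicular trans pairs.
Working through the distinct placements yields 5 geometric isomers: py trans, SCN trans, PPh3 trans; py cis, SCN cis, PPh3 trans; py trans, SCN cis, PPh3 cis; py cis, SCN cis, PPh3 cis (chiral); py cis, SCN trans, PPh3 cis.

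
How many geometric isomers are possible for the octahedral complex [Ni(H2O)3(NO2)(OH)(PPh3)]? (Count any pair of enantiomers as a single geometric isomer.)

In an octahedral complex each vertex has one trans partner and four cis neighbours.
The distinct arrangements are (4 in all): H2O mer (3 arrangements); H2O fac (chiral).

4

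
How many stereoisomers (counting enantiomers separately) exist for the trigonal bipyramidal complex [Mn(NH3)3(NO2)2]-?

A trigonal bipyramid has two axial and three equatorial sites, which are chemically inequivalent.
Systematic placement gives 3 geometric isomers: NO2 both equatorial; NO2 one axial, one equatorial; NO2 both axial.
Each arrangement has an internal mirror plane or centre of symmetry, so none is chiral.

3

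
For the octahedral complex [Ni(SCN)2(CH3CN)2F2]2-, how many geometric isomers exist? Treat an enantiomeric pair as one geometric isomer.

An octahedron has six vertices in three trans pairs; every non-trans pair is cis.
There are 5 geometric isomers: SCN trans, CH3CN trans, F trans; SCN cis, CH3CN trans, F cis; SCN trans, CH3CN cis, F cis; SCN cis, CH3CN cis, F cis (chiral); SCN cis, CH3CN cis, F trans.

5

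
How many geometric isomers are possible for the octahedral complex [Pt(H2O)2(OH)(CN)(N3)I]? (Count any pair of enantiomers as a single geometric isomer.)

The six octahedral sites form three mutually perpendicular trans pairs.
Placing the ligands in turn and identifying arrangements related by rotation or reflection leaves 9 distinct geometric isomers.

9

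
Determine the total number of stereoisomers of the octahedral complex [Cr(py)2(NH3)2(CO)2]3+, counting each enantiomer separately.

In an octahedral complex each vertex has one trans partner and four cis neighbours.
The distinct arrangements are (5 in all): py trans, NH3 trans, CO trans; py cis, NH3 cis, CO trans; py trans, NH3 cis, CO cis; py cis, NH3 cis, CO cis (chiral); py cis, NH3 trans, CO cis.
One of these lacks any improper symmetry element and so occurs as an enantiomeric pair, giving 5 + 1 = 6 stereoisomers in total.

6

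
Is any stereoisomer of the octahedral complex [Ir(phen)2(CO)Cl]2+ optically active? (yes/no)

yes

Each phen is bidentate and must span two cis positions.
There are 2 geometric isomers: CO and Cl mutually trans; CO and Cl mutually cis (chiral).
One of these lacks any improper symmetry element and so occurs as an enantiomeric pair, giving 2 + 1 = 3 stereoisomers in total.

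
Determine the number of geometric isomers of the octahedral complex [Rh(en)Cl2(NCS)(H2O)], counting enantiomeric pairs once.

Each en is bidentate and must span two cis positions.
Systematic placement gives 4 geometric isomers: Cl trans; Cl cis (3 arrangements, 2 chiral).

4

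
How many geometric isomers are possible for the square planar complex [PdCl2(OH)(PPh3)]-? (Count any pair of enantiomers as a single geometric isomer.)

In a square planar complex each vertex has one trans partner and two cis neighbours.
The distinct arrangements are (2 in all): Cl cis; Cl trans.

2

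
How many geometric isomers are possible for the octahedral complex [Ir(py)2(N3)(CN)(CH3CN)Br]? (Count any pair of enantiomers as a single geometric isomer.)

Exhaustive case analysis gives 9 geometric isomers.

9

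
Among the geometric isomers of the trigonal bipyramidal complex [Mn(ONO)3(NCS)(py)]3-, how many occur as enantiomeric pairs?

A trigonal bipyramid has two axial and three equatorial sites, which are chemically inequivalent.
There are 4 geometric isomers: NCS axial, py equatorial; NCS axial, py axial; NCS equatorial, py equatorial; NCS equatorial, py axial.
Each arrangement has an internal mirror plane or centre of symmetry, so none is chiral.

0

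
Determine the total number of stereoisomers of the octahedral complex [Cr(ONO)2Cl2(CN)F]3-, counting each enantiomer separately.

8

The six octahedral sites form three mutually perpendicular trans pairs.
Systematic placement gives 6 geometric isomers: ONO trans, Cl cis; ONO cis, Cl cis (3 arrangements, 2 chiral); ONO trans, Cl trans; ONO cis, Cl trans.
Of these, 2 lack any improper symmetry element and so occur as enantiomeric pairs, giving 6 + 2 = 8 stereoisomers in total.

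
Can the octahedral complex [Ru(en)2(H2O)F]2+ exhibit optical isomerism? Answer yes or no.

yes

In an octahedral complex each vertex has one trans partner and four cis neighbours.
Each en is bidentate and must span two cis positions.
There are 2 geometric isomers: H2O and F mutually trans; H2O and F mutually cis (chiral).
One of these lacks any improper symmetry element and so occurs as an enantiomeric pair, giving 2 + 1 = 3 stereoisomers in total.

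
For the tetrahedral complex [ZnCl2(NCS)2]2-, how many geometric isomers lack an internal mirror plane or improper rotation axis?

0

Only one geometric arrangement is possible.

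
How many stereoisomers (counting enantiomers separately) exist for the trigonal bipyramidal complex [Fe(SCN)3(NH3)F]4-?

A trigonal bipyramid has two axial and three equatorial sites, which are chemically inequivalent.
Working through the distinct placements yields 4 geometric isomers: NH3 axial, F axial; NH3 equatorial, F axial; NH3 axial, F equatorial; NH3 equatorial, F equatorial.
Each arrangement has an internal mirror plane or centre of symmetry, so none is chiral.

4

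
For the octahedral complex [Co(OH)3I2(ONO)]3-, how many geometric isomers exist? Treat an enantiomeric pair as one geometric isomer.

3

An octahedron has six vertices in three trans pairs; every non-trans pair is cis.
There are 3 geometric isomers: OH mer, I trans; OH fac, I cis; OH mer, I cis.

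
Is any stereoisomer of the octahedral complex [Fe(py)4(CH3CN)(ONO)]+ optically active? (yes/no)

no

The distinct arrangements are (2 in all): CH3CN and ONO mutually trans; CH3CN and ONO mutually cis.
Each arrangement has an internal mirror plane or centre of symmetry, so none is chiral.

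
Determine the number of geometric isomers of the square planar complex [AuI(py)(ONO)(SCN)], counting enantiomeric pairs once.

3

In a square planar complex each vertex has one trans partner and two cis neighbours.
The distinct arrangements are (3 in all): (I/SCN trans, ONO/py trans); (I/py trans, ONO/SCN trans); (I/ONO trans, SCN/py trans).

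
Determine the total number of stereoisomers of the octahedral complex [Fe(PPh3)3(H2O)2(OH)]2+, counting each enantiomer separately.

Working through the distinct placements yields 3 geometric isomers: PPh3 mer, H2O trans; PPh3 mer, H2O cis; PPh3 fac, H2O cis.
Each arrangement has an internal mirror plane or centre of symmetry, so none is chiral.

3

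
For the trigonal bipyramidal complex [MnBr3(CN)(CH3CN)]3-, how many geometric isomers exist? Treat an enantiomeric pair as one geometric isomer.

A trigonal bipyramid has two axial and three equatorial sites, which are chemically inequivalent.
There are 4 geometric isomers: CN equatorial, CH3CN equatorial; CN equatorial, CH3CN axial; CN axial, CH3CN equatorial; CN axial, CH3CN axial.

4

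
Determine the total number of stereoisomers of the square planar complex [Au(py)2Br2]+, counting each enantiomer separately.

The distinct arrangements are (2 in all): py cis; py trans.
Each arrangement has an internal mirror plane or centre of symmetry, so none is chiral.

2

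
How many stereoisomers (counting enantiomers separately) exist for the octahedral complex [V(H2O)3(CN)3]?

2

There are 2 geometric isomers: H2O mer; H2O fac.
Each arrangement has an internal mirror plane or centre of symmetry, so none is chiral.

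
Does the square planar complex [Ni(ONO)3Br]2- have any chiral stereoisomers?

no

A square has two trans pairs of vertices; adjacent vertices are cis.
Only one geometric arrangement is possible.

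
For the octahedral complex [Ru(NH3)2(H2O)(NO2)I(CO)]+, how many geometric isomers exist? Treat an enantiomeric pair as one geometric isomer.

The six octahedral sites form three mutually perpendicular trans pairs.
Placing the ligands in turn and identifying arrangements related by rotation or reflection leaves 9 distinct geometric isomers.

9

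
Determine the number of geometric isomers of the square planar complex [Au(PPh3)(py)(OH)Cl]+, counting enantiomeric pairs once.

A square has two trans pairs of vertices; adjacent vertices are cis.
Systematic placement gives 3 geometric isomers: (Cl/PPh3 trans, OH/py trans); (Cl/py trans, OH/PPh3 trans); (Cl/OH trans, PPh3/py trans).

3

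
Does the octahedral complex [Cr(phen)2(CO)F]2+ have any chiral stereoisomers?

yes

In an octahedral complex each vertex has one trans partner and four cis neighbours.
Each phen is bidentate and must span two cis positions.
There are 2 geometric isomers: CO and F mutually trans; CO and F mutually cis (chiral).
One of these lacks any improper symmetry element and so occurs as an enantiomeric pair, giving 2 + 1 = 3 stereoisomers in total.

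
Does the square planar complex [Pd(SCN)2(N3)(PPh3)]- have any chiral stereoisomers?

no

In a square planar complex each vertex has one trans partner and two cis neighbours.
There are 2 geometric isomers: SCN cis; SCN trans.
Each arrangement has an internal mirror plane or centre of symmetry, so none is chiral.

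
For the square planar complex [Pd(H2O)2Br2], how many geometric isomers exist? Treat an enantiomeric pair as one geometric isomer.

In a square planar complex each vertex has one trans partner and two cis neighbours.
The distinct arrangements are (2 in all): H2O cis; H2O trans.

2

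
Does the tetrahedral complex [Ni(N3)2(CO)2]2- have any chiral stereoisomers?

Only one geometric arrangement is possible.

no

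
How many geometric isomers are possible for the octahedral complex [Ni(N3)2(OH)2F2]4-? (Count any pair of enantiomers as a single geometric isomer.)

5

The distinct arrangements are (5 in all): N3 trans, OH trans, F trans; N3 cis, OH cis, F trans; N3 cis, OH trans, F cis; N3 cis, OH cis, F cis (chiral); N3 trans, OH cis, F cis.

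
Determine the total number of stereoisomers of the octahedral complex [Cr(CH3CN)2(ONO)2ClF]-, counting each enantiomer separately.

8

The six octahedral sites form three mutually perpendicular trans pairs.
Working through the distinct placements yields 6 geometric isomers: CH3CN trans, ONO trans; CH3CN trans, ONO cis; CH3CN cis, ONO trans; CH3CN cis, ONO cis (3 arrangements, 2 chiral).
Of these, 2 lack any improper symmetry element and so occur as enantiomeric pairs, giving 6 + 2 = 8 stereoisomers in total.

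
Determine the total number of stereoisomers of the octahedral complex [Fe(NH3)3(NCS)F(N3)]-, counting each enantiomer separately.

5

In an octahedral complex each vertex has one trans partner and four cis neighbours.
Working through the distinct placements yields 4 geometric isomers: NH3 mer (3 arrangements); NH3 fac (chiral).
One of these lacks any improper symmetry element and so occurs as an enantiomeric pair, giving 4 + 1 = 5 stereoisomers in total.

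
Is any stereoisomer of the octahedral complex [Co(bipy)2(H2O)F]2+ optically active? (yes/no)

Each bipy is bidentate and must span two cis positions.
Systematic placement gives 2 geometric isomers: H2O and F mutually trans; H2O and F mutually cis (chiral).
One of these lacks any improper symmetry element and so occurs as an enantiomeric pair, giving 2 + 1 = 3 stereoisomers in total.

yes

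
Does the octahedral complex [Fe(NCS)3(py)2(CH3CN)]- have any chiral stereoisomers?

The distinct arrangements are (3 in all): NCS mer, py trans; NCS fac, py cis; NCS mer, py cis.
Each arrangement has an internal mirror plane or centre of symmetry, so none is chiral.

no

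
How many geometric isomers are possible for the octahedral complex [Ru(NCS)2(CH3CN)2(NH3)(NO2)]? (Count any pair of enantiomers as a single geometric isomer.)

6

The six octahedral sites form three mutually perpendicular trans pairs.
The distinct arrangements are (6 in all): NCS trans, CH3CN trans; NCS cis, CH3CN trans; NCS cis, CH3CN cis (3 arrangements, 2 chiral); NCS trans, CH3CN cis.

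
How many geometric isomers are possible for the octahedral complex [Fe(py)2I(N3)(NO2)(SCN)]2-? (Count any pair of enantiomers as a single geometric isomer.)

In an octahedral complex each vertex has one trans partner and four cis neighbours.
Exhaustive case analysis gives 9 geometric isomers.

9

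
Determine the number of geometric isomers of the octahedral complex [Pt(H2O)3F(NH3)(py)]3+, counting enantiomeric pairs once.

4

An octahedron has six vertices in three trans pairs; every non-trans pair is cis.
The distinct arrangements are (4 in all): H2O mer (3 arrangements); H2O fac (chiral).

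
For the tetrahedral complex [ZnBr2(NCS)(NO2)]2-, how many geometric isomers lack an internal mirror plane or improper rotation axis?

0

In a tetrahedral complex all four positions are equivalent and every pair of ligands is adjacent — there is no cis/trans distinction.
Only one geometric arrangement is possible.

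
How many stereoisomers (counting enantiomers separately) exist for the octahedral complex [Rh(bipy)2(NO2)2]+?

3

An octahedron has six vertices in three trans pairs; every non-trans pair is cis.
Each bipy is bidentate and must span two cis positions.
Working through the distinct placements yields 2 geometric isomers: NO2 trans; NO2 cis (chiral).
One of these lacks any improper symmetry element and so occurs as an enantiomeric pair, giving 2 + 1 = 3 stereoisomers in total.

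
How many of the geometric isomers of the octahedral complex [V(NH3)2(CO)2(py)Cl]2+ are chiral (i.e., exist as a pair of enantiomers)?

2

An octahedron has six vertices in three trans pairs; every non-trans pair is cis.
Working through the distinct placements yields 6 geometric isomers: NH3 cis, CO trans; NH3 trans, CO trans; NH3 cis, CO cis (3 arrangements, 2 chiral); NH3 trans, CO cis.
Of these, 2 lack any improper symmetry element and so occur as enantiomeric pairs, giving 6 + 2 = 8 stereoisomers in total.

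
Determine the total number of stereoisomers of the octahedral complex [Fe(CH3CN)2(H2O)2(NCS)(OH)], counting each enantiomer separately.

8

Working through the distinct placements yields 6 geometric isomers: CH3CN trans, H2O trans; CH3CN trans, H2O cis; CH3CN cis, H2O cis (3 arrangements, 2 chiral); CH3CN cis, H2O trans.
Of these, 2 lack any improper symmetry element and so occur as enantiomeric pairs, giving 6 + 2 = 8 stereoisomers in total.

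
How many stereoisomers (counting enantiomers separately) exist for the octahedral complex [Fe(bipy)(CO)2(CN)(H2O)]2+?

6

The six octahedral sites form three mutually perpendicular trans pairs.
Each bipy is bidentate and must span two cis positions.
Systematic placement gives 4 geometric isomers: CO cis (3 arrangements, 2 chiral); CO trans.
Of these, 2 lack any improper symmetry element and so occur as enantiomeric pairs, giving 4 + 2 = 6 stereoisomers in total.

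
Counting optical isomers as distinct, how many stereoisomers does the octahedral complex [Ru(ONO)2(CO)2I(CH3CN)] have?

An octahedron has six vertices in three trans pairs; every non-trans pair is cis.
There are 6 geometric isomers: ONO trans, CO cis; ONO cis, CO cis (3 arrangements, 2 chiral); ONO trans, CO trans; ONO cis, CO trans.
Of these, 2 lack any improper symmetry element and so occur as enantiomeric pairs, giving 6 + 2 = 8 stereoisomers in total.

8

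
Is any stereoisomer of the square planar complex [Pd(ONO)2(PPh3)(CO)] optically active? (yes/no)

no

Working through the distinct placements yields 2 geometric isomers: ONO cis; ONO trans.
Each arrangement has an internal mirror plane or centre of symmetry, so none is chiral.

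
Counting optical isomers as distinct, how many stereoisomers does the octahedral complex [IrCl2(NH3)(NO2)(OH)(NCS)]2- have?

15

In an octahedral complex each vertex has one trans partner and four cis neighbours.
Placing the ligands in turn and identifying arrangements related by rotation or reflection leaves 9 distinct geometric isomers.
Of these, 6 lack any improper symmetry element and so occur as enantiomeric pairs, giving 9 + 6 = 15 stereoisomers in total.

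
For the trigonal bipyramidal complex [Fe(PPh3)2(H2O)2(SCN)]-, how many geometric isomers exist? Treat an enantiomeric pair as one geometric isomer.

In a trigonal bipyramid the two axial positions differ from the three equatorial ones.
Systematic enumeration (placing each ligand type in turn and discarding arrangements equivalent by rotation or reflection) gives 5 geometric isomers.

5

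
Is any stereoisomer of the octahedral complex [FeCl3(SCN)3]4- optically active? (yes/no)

Working through the distinct placements yields 2 geometric isomers: Cl mer; Cl fac.
Each arrangement has an internal mirror plane or centre of symmetry, so none is chiral.

no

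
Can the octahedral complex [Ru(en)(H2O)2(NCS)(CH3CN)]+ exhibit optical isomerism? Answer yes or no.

yes

An octahedron has six vertices in three trans pairs; every non-trans pair is cis.
Each en is bidentate and must span two cis positions.
There are 4 geometric isomers: H2O cis (3 arrangements, 2 chiral); H2O trans.
Of these, 2 lack any improper symmetry element and so occur as enantiomeric pairs, giving 4 + 2 = 6 stereoisomers in total.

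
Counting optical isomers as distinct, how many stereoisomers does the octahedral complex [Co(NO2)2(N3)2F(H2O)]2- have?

In an octahedral complex each vertex has one trans partner and four cis neighbours.
There are 6 geometric isomers: NO2 trans, N3 trans; NO2 cis, N3 cis (3 arrangements, 2 chiral); NO2 trans, N3 cis; NO2 cis, N3 trans.
Of these, 2 lack any improper symmetry element and so occur as enantiomeric pairs, giving 6 + 2 = 8 stereoisomers in total.

8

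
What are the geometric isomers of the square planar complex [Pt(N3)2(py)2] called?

cis and trans

A square has two trans pairs of vertices; adjacent vertices are cis.
Working through the distinct placements yields 2 geometric isomers: N3 cis; N3 trans.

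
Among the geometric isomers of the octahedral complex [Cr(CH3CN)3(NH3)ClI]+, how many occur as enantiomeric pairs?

1

An octahedron has six vertices in three trans pairs; every non-trans pair is cis.
There are 4 geometric isomers: CH3CN mer (3 arrangements); CH3CN fac (chiral).
One of these lacks any improper symmetry element and so occurs as an enantiomeric pair, giving 4 + 1 = 5 stereoisomers in total.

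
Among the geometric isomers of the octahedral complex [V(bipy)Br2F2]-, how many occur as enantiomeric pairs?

1

An octahedron has six vertices in three trans pairs; every non-trans pair is cis.
Each bipy is bidentate and must span two cis positions.
Systematic placement gives 3 geometric isomers: Br trans, F cis; Br cis, F cis (chiral); Br cis, F trans.
One of these lacks any improper symmetry element and so occurs as an enantiomeric pair, giving 3 + 1 = 4 stereoisomers in total.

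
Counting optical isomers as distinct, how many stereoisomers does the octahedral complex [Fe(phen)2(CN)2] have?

In an octahedral complex each vertex has one trans partner and four cis neighbours.
Each phen is bidentate and must span two cis positions.
There are 2 geometric isomers: CN trans; CN cis (chiral).
One of these lacks any improper symmetry element and so occurs as an enantiomeric pair, giving 2 + 1 = 3 stereoisomers in total.

3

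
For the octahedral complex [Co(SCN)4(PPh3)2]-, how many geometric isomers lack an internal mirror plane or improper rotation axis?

In an octahedral complex each vertex has one trans partner and four cis neighbours.
Working through the distinct placements yields 2 geometric isomers: PPh3 trans; PPh3 cis.
Each arrangement has an internal mirror plane or centre of symmetry, so none is chiral.

0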